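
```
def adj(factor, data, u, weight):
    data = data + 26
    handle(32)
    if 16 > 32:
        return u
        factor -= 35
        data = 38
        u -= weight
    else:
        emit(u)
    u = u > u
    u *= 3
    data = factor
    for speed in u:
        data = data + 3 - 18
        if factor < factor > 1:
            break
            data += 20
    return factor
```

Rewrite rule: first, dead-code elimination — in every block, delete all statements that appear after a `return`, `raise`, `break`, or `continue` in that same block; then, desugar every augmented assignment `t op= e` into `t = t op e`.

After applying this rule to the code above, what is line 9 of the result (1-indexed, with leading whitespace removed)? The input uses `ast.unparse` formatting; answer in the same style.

u = u * 3

Transformed code:
def adj(factor, data, u, weight):
    data = data + 26
    handle(32)
    if 16 > 32:
        return u
    else:
        emit(u)
    u = u > u
    u = u * 3
    data = factor
    for speed in u:
        data = data + 3 - 18
        if factor < factor > 1:
            break
    return factor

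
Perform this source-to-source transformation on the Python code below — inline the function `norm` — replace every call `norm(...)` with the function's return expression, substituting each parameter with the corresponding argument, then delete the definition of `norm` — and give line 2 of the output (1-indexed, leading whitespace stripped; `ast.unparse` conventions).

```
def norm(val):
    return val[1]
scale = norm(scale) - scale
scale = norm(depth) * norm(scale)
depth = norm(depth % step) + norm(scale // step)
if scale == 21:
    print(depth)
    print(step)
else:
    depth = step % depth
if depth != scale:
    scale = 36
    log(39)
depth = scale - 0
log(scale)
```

Transformed code:
scale = scale[1] - scale
scale = depth[1] * scale[1]
depth = (depth % step)[1] + (scale // step)[1]
if scale == 21:
    print(depth)
    print(step)
else:
    depth = step % depth
if depth != scale:
    scale = 36
    log(39)
depth = scale - 0
log(scale)

scale = depth[1] * scale[1]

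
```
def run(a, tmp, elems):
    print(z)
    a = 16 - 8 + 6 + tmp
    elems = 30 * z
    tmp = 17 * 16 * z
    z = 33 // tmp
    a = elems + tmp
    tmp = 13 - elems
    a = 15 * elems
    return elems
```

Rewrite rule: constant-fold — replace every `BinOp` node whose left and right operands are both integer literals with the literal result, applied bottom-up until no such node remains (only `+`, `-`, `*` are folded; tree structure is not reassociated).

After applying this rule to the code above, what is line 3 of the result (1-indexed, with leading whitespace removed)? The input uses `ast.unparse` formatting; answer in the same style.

a = 14 + tmp

Transformed code:
def run(a, tmp, elems):
    print(z)
    a = 14 + tmp
    elems = 30 * z
    tmp = 272 * z
    z = 33 // tmp
    a = elems + tmp
    tmp = 13 - elems
    a = 15 * elems
    return elems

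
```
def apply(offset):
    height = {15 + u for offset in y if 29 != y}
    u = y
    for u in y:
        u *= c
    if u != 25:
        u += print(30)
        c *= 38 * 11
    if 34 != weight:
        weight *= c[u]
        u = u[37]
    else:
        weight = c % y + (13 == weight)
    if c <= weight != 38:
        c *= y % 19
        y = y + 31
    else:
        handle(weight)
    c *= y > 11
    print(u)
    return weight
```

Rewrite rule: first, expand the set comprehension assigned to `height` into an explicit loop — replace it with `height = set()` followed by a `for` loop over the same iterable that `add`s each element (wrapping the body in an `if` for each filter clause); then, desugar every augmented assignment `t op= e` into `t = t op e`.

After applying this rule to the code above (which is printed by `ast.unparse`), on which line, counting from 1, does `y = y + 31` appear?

19

Transformed code:
def apply(offset):
    height = set()
    for offset in y:
        if 29 != y:
            height.add(15 + u)
    u = y
    for u in y:
        u = u * c
    if u != 25:
        u = u + print(30)
        c = c * (38 * 11)
    if 34 != weight:
        weight = weight * c[u]
        u = u[37]
    else:
        weight = c % y + (13 == weight)
    if c <= weight != 38:
        c = c * (y % 19)
        y = y + 31
    else:
        handle(weight)
    c = c * (y > 11)
    print(u)
    return weight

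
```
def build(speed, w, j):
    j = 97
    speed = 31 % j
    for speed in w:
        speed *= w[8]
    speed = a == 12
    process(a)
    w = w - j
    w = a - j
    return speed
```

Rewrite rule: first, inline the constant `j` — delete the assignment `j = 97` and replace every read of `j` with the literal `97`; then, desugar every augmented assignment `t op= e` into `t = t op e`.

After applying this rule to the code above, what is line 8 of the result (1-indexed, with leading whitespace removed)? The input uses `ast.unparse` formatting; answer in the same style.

Transformed code:
def build(speed, w, j):
    speed = 31 % 97
    for speed in w:
        speed = speed * w[8]
    speed = a == 12
    process(a)
    w = w - 97
    w = a - 97
    return speed

w = a - 97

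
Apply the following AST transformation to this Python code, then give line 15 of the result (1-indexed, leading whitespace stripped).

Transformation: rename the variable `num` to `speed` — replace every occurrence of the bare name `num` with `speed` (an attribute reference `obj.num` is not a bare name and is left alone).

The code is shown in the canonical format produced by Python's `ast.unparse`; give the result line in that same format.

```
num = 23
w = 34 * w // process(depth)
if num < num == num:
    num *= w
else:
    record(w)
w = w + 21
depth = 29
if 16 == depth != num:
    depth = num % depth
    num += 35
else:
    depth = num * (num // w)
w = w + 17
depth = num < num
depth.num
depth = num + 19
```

Transformed code:
speed = 23
w = 34 * w // process(depth)
if speed < speed == speed:
    speed *= w
else:
    record(w)
w = w + 21
depth = 29
if 16 == depth != speed:
    depth = speed % depth
    speed += 35
else:
    depth = speed * (speed // w)
w = w + 17
depth = speed < speed
depth.num
depth = speed + 19

depth = speed < speed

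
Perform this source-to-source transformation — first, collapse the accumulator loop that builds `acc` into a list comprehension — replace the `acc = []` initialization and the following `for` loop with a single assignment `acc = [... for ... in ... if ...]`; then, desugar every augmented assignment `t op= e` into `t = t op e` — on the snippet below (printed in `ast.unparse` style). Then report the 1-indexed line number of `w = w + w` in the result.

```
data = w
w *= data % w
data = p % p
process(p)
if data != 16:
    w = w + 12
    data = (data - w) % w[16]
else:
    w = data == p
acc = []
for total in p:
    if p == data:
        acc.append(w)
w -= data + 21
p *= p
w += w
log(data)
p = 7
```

Transformed code:
data = w
w = w * (data % w)
data = p % p
process(p)
if data != 16:
    w = w + 12
    data = (data - w) % w[16]
else:
    w = data == p
acc = [w for total in p if p == data]
w = w - (data + 21)
p = p * p
w = w + w
log(data)
p = 7

13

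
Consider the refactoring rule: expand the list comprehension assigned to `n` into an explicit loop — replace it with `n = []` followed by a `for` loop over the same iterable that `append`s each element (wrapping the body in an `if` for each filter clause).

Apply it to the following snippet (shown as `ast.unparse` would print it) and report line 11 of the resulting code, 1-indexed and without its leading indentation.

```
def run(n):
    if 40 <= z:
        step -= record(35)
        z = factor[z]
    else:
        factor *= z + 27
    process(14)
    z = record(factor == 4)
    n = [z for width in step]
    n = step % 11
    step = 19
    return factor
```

Transformed code:
def run(n):
    if 40 <= z:
        step -= record(35)
        z = factor[z]
    else:
        factor *= z + 27
    process(14)
    z = record(factor == 4)
    n = []
    for width in step:
        n.append(z)
    n = step % 11
    step = 19
    return factor

n.append(z)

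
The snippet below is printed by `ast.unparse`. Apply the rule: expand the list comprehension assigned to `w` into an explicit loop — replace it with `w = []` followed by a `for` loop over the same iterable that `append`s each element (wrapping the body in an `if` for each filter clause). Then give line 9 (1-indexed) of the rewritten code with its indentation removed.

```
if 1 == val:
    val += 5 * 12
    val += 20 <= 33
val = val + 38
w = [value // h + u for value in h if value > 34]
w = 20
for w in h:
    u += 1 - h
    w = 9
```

Transformed code:
if 1 == val:
    val += 5 * 12
    val += 20 <= 33
val = val + 38
w = []
for value in h:
    if value > 34:
        w.append(value // h + u)
w = 20
for w in h:
    u += 1 - h
    w = 9

w = 20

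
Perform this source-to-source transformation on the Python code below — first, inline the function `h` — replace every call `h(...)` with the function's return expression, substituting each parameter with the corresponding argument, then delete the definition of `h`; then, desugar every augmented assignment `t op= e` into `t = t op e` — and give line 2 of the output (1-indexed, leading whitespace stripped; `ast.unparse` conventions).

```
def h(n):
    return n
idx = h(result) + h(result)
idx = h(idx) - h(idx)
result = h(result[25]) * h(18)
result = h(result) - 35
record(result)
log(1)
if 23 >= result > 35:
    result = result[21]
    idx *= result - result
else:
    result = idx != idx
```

idx = idx - idx

Transformed code:
idx = result + result
idx = idx - idx
result = result[25] * 18
result = result - 35
record(result)
log(1)
if 23 >= result > 35:
    result = result[21]
    idx = idx * (result - result)
else:
    result = idx != idx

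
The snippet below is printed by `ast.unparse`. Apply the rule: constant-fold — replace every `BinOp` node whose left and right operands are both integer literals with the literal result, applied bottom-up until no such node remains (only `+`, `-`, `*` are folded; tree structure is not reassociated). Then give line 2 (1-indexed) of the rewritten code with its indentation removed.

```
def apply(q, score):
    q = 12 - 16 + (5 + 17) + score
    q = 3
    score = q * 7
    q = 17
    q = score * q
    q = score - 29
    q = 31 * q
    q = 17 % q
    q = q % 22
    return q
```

Transformed code:
def apply(q, score):
    q = 18 + score
    q = 3
    score = q * 7
    q = 17
    q = score * q
    q = score - 29
    q = 31 * q
    q = 17 % q
    q = q % 22
    return q

q = 18 + score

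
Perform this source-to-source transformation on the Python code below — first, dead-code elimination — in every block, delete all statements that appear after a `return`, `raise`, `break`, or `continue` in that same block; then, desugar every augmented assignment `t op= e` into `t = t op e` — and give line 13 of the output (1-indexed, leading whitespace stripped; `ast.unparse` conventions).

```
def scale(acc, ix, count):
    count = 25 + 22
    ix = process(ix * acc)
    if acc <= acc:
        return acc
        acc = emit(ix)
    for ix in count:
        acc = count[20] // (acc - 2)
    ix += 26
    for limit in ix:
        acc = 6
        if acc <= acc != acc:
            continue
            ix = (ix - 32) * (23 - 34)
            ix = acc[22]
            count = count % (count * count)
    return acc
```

return acc

Transformed code:
def scale(acc, ix, count):
    count = 25 + 22
    ix = process(ix * acc)
    if acc <= acc:
        return acc
    for ix in count:
        acc = count[20] // (acc - 2)
    ix = ix + 26
    for limit in ix:
        acc = 6
        if acc <= acc != acc:
            continue
    return acc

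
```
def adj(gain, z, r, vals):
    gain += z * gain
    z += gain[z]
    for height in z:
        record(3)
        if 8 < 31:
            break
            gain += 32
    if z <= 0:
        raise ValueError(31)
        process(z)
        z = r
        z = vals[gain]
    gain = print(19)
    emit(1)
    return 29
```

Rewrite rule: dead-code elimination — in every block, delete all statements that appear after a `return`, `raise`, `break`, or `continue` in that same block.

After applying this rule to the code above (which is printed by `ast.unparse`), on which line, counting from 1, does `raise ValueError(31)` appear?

9

Transformed code:
def adj(gain, z, r, vals):
    gain += z * gain
    z += gain[z]
    for height in z:
        record(3)
        if 8 < 31:
            break
    if z <= 0:
        raise ValueError(31)
    gain = print(19)
    emit(1)
    return 29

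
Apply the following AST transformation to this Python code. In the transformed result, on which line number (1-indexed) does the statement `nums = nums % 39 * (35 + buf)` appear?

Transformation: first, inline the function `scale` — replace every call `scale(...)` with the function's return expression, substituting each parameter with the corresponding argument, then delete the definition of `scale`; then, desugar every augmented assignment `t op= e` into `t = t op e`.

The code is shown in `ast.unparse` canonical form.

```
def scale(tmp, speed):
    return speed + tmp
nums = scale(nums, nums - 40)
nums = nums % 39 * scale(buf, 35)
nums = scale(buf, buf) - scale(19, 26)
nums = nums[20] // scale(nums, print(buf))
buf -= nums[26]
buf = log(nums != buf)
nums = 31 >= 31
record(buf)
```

Transformed code:
nums = nums - 40 + nums
nums = nums % 39 * (35 + buf)
nums = buf + buf - (26 + 19)
nums = nums[20] // (print(buf) + nums)
buf = buf - nums[26]
buf = log(nums != buf)
nums = 31 >= 31
record(buf)

2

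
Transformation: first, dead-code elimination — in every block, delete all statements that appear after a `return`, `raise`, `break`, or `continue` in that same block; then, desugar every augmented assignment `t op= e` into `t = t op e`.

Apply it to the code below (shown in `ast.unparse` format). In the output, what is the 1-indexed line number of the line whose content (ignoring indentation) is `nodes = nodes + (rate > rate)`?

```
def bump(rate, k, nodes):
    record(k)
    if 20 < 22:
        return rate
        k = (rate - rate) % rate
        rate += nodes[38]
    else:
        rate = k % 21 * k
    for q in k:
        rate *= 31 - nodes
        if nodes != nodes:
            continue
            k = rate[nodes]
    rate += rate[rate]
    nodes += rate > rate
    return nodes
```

Transformed code:
def bump(rate, k, nodes):
    record(k)
    if 20 < 22:
        return rate
    else:
        rate = k % 21 * k
    for q in k:
        rate = rate * (31 - nodes)
        if nodes != nodes:
            continue
    rate = rate + rate[rate]
    nodes = nodes + (rate > rate)
    return nodes

12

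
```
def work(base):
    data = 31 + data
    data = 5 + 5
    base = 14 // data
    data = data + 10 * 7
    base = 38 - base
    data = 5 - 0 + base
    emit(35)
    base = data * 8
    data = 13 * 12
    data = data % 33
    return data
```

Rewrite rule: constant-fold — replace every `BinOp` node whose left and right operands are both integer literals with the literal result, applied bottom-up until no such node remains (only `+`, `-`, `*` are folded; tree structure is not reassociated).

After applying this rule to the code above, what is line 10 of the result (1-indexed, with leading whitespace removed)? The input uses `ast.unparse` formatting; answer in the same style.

data = 156

Transformed code:
def work(base):
    data = 31 + data
    data = 10
    base = 14 // data
    data = data + 70
    base = 38 - base
    data = 5 + base
    emit(35)
    base = data * 8
    data = 156
    data = data % 33
    return data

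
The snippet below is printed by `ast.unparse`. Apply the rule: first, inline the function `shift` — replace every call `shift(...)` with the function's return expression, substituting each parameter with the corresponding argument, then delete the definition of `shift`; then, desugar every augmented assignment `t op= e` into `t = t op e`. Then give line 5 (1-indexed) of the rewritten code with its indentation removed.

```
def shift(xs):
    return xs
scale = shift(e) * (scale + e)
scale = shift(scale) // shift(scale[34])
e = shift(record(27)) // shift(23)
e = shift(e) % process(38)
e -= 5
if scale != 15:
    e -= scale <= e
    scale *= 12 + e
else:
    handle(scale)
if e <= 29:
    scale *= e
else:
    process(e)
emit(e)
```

e = e - 5

Transformed code:
scale = e * (scale + e)
scale = scale // scale[34]
e = record(27) // 23
e = e % process(38)
e = e - 5
if scale != 15:
    e = e - (scale <= e)
    scale = scale * (12 + e)
else:
    handle(scale)
if e <= 29:
    scale = scale * e
else:
    process(e)
emit(e)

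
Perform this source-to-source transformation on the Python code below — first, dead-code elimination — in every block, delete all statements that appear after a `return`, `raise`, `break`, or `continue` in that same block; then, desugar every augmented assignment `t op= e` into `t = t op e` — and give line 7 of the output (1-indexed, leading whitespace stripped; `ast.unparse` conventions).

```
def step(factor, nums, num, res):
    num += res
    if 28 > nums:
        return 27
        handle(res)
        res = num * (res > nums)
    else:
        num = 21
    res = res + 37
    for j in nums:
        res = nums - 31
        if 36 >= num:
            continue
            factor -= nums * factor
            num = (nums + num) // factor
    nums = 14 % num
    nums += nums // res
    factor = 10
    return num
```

Transformed code:
def step(factor, nums, num, res):
    num = num + res
    if 28 > nums:
        return 27
    else:
        num = 21
    res = res + 37
    for j in nums:
        res = nums - 31
        if 36 >= num:
            continue
    nums = 14 % num
    nums = nums + nums // res
    factor = 10
    return num

res = res + 37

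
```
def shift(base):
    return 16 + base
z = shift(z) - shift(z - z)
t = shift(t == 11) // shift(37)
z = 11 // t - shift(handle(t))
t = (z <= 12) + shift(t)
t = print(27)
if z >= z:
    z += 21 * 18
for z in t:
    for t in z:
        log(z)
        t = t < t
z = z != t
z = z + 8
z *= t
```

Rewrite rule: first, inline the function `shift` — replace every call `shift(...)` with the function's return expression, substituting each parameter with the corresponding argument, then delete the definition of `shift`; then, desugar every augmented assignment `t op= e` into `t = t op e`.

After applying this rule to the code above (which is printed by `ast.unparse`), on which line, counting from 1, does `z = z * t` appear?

14

Transformed code:
z = 16 + z - (16 + (z - z))
t = (16 + (t == 11)) // (16 + 37)
z = 11 // t - (16 + handle(t))
t = (z <= 12) + (16 + t)
t = print(27)
if z >= z:
    z = z + 21 * 18
for z in t:
    for t in z:
        log(z)
        t = t < t
z = z != t
z = z + 8
z = z * t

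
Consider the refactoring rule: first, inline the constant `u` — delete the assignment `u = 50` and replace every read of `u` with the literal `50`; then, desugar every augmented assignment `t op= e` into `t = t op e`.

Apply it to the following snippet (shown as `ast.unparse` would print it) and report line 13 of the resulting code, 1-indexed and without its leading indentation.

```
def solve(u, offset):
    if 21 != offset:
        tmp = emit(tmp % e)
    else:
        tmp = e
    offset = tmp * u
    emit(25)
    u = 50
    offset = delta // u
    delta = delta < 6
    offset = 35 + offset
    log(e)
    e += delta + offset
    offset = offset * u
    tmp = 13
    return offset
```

offset = offset * 50

Transformed code:
def solve(u, offset):
    if 21 != offset:
        tmp = emit(tmp % e)
    else:
        tmp = e
    offset = tmp * 50
    emit(25)
    offset = delta // 50
    delta = delta < 6
    offset = 35 + offset
    log(e)
    e = e + (delta + offset)
    offset = offset * 50
    tmp = 13
    return offset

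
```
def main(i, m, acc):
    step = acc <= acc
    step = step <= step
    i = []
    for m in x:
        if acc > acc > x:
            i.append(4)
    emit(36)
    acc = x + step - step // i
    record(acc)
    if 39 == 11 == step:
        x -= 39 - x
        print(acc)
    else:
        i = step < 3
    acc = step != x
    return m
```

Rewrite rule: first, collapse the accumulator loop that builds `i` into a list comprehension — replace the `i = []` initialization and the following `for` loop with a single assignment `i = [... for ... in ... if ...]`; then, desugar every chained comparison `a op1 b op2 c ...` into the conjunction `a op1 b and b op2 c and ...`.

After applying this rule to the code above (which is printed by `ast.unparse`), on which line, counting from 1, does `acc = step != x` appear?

Transformed code:
def main(i, m, acc):
    step = acc <= acc
    step = step <= step
    i = [4 for m in x if acc > acc and acc > x]
    emit(36)
    acc = x + step - step // i
    record(acc)
    if 39 == 11 and 11 == step:
        x -= 39 - x
        print(acc)
    else:
        i = step < 3
    acc = step != x
    return m

13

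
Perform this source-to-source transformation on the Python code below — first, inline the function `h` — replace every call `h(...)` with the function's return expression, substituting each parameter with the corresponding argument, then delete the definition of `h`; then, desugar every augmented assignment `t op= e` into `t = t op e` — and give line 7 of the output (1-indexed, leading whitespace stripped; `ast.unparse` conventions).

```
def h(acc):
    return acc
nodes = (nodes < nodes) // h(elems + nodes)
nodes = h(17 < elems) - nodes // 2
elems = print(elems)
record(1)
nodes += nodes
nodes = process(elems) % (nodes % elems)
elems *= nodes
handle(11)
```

elems = elems * nodes

Transformed code:
nodes = (nodes < nodes) // (elems + nodes)
nodes = (17 < elems) - nodes // 2
elems = print(elems)
record(1)
nodes = nodes + nodes
nodes = process(elems) % (nodes % elems)
elems = elems * nodes
handle(11)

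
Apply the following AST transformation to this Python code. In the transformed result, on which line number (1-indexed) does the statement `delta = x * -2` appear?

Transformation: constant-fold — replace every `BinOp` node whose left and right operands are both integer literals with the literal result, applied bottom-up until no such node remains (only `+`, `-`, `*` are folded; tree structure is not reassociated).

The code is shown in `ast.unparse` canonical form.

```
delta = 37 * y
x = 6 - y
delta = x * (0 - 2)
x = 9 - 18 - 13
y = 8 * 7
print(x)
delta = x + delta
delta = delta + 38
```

3

Transformed code:
delta = 37 * y
x = 6 - y
delta = x * -2
x = -22
y = 56
print(x)
delta = x + delta
delta = delta + 38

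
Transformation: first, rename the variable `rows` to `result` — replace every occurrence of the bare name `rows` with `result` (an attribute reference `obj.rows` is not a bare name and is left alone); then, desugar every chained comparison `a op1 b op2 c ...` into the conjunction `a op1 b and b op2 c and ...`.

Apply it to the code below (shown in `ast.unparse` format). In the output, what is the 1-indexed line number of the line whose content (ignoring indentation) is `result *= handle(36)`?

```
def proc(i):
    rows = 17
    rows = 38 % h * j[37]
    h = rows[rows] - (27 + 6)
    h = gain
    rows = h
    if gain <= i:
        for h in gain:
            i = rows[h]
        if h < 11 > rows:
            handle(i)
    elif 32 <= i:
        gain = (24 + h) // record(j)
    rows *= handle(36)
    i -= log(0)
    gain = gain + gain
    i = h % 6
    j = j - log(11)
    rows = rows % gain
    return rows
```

14

Transformed code:
def proc(i):
    result = 17
    result = 38 % h * j[37]
    h = result[result] - (27 + 6)
    h = gain
    result = h
    if gain <= i:
        for h in gain:
            i = result[h]
        if h < 11 and 11 > result:
            handle(i)
    elif 32 <= i:
        gain = (24 + h) // record(j)
    result *= handle(36)
    i -= log(0)
    gain = gain + gain
    i = h % 6
    j = j - log(11)
    result = result % gain
    return result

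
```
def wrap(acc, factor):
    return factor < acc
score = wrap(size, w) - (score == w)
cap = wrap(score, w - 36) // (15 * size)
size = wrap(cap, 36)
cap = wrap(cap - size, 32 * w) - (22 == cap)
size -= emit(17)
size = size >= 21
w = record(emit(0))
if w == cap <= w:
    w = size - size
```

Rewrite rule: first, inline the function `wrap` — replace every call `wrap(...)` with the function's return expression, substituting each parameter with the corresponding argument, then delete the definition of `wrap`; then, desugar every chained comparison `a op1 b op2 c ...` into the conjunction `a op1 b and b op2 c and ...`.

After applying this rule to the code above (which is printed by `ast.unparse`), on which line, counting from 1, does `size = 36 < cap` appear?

Transformed code:
score = (w < size) - (score == w)
cap = (w - 36 < score) // (15 * size)
size = 36 < cap
cap = (32 * w < cap - size) - (22 == cap)
size -= emit(17)
size = size >= 21
w = record(emit(0))
if w == cap and cap <= w:
    w = size - size

3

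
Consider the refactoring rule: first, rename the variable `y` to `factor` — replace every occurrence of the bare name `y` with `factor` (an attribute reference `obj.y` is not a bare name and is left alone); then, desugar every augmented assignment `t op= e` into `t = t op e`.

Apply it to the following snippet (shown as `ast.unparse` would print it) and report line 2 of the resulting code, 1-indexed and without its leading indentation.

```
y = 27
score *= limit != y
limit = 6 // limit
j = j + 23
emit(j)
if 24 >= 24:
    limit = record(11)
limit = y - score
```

Transformed code:
factor = 27
score = score * (limit != factor)
limit = 6 // limit
j = j + 23
emit(j)
if 24 >= 24:
    limit = record(11)
limit = factor - score

score = score * (limit != factor)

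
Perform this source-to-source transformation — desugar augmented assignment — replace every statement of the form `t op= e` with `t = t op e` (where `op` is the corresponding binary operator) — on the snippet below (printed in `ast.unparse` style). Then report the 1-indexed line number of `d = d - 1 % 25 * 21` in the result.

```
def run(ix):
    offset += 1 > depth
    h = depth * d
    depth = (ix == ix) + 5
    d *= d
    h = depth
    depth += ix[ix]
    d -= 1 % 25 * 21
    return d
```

8

Transformed code:
def run(ix):
    offset = offset + (1 > depth)
    h = depth * d
    depth = (ix == ix) + 5
    d = d * d
    h = depth
    depth = depth + ix[ix]
    d = d - 1 % 25 * 21
    return d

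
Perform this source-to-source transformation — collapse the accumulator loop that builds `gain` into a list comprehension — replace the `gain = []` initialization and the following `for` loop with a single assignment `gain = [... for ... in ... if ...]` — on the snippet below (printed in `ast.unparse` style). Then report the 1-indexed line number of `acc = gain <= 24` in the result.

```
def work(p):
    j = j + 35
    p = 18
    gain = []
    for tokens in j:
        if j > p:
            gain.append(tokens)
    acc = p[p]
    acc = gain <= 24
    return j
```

Transformed code:
def work(p):
    j = j + 35
    p = 18
    gain = [tokens for tokens in j if j > p]
    acc = p[p]
    acc = gain <= 24
    return j

6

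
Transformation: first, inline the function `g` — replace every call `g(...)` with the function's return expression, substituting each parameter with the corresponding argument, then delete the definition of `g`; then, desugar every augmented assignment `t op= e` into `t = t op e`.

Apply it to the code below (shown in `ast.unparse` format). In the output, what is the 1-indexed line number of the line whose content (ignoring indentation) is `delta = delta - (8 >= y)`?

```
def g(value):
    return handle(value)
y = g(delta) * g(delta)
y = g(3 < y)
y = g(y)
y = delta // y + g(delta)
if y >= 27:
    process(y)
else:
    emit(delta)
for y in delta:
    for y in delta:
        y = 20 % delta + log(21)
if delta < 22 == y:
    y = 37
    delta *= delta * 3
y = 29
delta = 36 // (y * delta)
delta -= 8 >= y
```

Transformed code:
y = handle(delta) * handle(delta)
y = handle(3 < y)
y = handle(y)
y = delta // y + handle(delta)
if y >= 27:
    process(y)
else:
    emit(delta)
for y in delta:
    for y in delta:
        y = 20 % delta + log(21)
if delta < 22 == y:
    y = 37
    delta = delta * (delta * 3)
y = 29
delta = 36 // (y * delta)
delta = delta - (8 >= y)

17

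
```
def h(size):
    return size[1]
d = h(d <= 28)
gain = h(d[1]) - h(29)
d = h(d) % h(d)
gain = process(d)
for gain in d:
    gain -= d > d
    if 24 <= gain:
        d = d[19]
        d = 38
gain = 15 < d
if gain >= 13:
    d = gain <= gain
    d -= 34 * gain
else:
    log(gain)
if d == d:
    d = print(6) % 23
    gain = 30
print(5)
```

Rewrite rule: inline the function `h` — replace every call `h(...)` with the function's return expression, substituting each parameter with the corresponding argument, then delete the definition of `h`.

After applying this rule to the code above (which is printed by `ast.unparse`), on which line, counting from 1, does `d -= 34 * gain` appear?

Transformed code:
d = (d <= 28)[1]
gain = d[1][1] - 29[1]
d = d[1] % d[1]
gain = process(d)
for gain in d:
    gain -= d > d
    if 24 <= gain:
        d = d[19]
        d = 38
gain = 15 < d
if gain >= 13:
    d = gain <= gain
    d -= 34 * gain
else:
    log(gain)
if d == d:
    d = print(6) % 23
    gain = 30
print(5)

13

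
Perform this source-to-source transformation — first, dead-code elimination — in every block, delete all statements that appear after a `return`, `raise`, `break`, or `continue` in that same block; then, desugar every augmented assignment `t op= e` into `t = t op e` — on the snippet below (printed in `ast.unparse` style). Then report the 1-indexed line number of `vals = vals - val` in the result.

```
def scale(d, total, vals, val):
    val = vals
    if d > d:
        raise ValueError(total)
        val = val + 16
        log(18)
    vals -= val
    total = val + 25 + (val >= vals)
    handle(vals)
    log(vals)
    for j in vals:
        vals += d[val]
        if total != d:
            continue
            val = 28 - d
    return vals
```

Transformed code:
def scale(d, total, vals, val):
    val = vals
    if d > d:
        raise ValueError(total)
    vals = vals - val
    total = val + 25 + (val >= vals)
    handle(vals)
    log(vals)
    for j in vals:
        vals = vals + d[val]
        if total != d:
            continue
    return vals

5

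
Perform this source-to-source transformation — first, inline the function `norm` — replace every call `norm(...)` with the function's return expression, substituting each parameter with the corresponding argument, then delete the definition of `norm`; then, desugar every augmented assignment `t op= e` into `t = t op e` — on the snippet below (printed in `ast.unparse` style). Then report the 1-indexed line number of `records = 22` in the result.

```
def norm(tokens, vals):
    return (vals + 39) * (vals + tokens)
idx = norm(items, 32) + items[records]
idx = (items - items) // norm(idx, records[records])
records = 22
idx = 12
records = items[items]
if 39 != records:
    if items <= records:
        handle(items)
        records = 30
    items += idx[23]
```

3

Transformed code:
idx = (32 + 39) * (32 + items) + items[records]
idx = (items - items) // ((records[records] + 39) * (records[records] + idx))
records = 22
idx = 12
records = items[items]
if 39 != records:
    if items <= records:
        handle(items)
        records = 30
    items = items + idx[23]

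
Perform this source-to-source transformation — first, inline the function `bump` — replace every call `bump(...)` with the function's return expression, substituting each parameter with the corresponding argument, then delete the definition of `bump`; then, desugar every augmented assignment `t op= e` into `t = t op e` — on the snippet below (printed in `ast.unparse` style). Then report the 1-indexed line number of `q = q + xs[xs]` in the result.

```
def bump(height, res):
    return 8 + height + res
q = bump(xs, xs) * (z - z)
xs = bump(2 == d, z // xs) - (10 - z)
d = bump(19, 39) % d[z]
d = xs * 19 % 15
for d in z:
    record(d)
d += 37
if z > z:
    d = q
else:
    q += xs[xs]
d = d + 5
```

Transformed code:
q = (8 + xs + xs) * (z - z)
xs = 8 + (2 == d) + z // xs - (10 - z)
d = (8 + 19 + 39) % d[z]
d = xs * 19 % 15
for d in z:
    record(d)
d = d + 37
if z > z:
    d = q
else:
    q = q + xs[xs]
d = d + 5

11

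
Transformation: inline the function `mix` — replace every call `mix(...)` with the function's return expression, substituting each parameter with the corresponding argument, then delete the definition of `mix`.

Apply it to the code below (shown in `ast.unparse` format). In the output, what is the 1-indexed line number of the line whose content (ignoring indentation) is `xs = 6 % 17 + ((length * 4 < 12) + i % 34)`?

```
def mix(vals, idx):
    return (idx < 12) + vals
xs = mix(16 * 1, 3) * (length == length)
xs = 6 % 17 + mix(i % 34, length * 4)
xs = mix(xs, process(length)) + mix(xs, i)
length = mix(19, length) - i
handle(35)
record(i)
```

2

Transformed code:
xs = ((3 < 12) + 16 * 1) * (length == length)
xs = 6 % 17 + ((length * 4 < 12) + i % 34)
xs = (process(length) < 12) + xs + ((i < 12) + xs)
length = (length < 12) + 19 - i
handle(35)
record(i)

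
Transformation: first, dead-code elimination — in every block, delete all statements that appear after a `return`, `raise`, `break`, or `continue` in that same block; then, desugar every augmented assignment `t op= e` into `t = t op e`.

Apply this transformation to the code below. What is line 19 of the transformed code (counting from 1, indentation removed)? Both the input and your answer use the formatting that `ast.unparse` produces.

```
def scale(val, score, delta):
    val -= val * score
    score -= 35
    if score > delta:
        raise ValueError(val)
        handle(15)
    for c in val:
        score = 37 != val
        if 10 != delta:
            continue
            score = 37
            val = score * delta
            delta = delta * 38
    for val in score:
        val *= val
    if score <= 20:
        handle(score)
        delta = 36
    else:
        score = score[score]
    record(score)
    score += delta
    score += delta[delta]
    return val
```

score = score + delta[delta]

Transformed code:
def scale(val, score, delta):
    val = val - val * score
    score = score - 35
    if score > delta:
        raise ValueError(val)
    for c in val:
        score = 37 != val
        if 10 != delta:
            continue
    for val in score:
        val = val * val
    if score <= 20:
        handle(score)
        delta = 36
    else:
        score = score[score]
    record(score)
    score = score + delta
    score = score + delta[delta]
    return val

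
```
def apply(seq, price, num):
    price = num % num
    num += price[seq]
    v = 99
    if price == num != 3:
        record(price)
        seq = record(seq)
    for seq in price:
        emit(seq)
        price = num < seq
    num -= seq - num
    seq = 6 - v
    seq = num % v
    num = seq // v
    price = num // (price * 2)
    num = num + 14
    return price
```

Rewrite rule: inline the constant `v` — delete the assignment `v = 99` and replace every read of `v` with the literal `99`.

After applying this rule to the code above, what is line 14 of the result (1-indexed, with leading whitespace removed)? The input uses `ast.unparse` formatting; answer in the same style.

price = num // (price * 2)

Transformed code:
def apply(seq, price, num):
    price = num % num
    num += price[seq]
    if price == num != 3:
        record(price)
        seq = record(seq)
    for seq in price:
        emit(seq)
        price = num < seq
    num -= seq - num
    seq = 6 - 99
    seq = num % 99
    num = seq // 99
    price = num // (price * 2)
    num = num + 14
    return price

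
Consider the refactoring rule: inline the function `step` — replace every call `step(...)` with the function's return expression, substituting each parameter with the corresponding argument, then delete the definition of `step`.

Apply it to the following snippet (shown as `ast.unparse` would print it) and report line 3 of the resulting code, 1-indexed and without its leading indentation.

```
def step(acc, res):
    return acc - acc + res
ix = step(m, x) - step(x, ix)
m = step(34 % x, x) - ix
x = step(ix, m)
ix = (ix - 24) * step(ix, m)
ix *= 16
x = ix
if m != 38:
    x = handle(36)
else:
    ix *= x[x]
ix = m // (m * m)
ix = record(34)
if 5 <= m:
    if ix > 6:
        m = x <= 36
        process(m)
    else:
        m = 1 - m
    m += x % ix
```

x = ix - ix + m

Transformed code:
ix = m - m + x - (x - x + ix)
m = 34 % x - 34 % x + x - ix
x = ix - ix + m
ix = (ix - 24) * (ix - ix + m)
ix *= 16
x = ix
if m != 38:
    x = handle(36)
else:
    ix *= x[x]
ix = m // (m * m)
ix = record(34)
if 5 <= m:
    if ix > 6:
        m = x <= 36
        process(m)
    else:
        m = 1 - m
    m += x % ix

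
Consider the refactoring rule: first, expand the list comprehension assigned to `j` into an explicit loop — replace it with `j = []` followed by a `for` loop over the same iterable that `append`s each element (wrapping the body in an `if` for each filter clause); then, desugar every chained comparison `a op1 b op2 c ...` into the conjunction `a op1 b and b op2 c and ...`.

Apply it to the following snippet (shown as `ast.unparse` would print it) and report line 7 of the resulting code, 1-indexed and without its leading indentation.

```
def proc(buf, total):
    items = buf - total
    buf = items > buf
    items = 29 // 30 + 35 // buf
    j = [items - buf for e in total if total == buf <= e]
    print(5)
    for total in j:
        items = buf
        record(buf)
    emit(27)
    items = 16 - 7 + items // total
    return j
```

Transformed code:
def proc(buf, total):
    items = buf - total
    buf = items > buf
    items = 29 // 30 + 35 // buf
    j = []
    for e in total:
        if total == buf and buf <= e:
            j.append(items - buf)
    print(5)
    for total in j:
        items = buf
        record(buf)
    emit(27)
    items = 16 - 7 + items // total
    return j

if total == buf and buf <= e:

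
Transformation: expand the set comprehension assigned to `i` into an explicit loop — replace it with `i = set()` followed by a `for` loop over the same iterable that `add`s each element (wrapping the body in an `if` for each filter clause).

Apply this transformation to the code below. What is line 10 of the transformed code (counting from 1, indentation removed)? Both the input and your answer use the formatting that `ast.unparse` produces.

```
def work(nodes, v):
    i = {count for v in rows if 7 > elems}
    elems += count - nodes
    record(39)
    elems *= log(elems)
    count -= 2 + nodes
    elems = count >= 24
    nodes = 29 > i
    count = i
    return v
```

elems = count >= 24

Transformed code:
def work(nodes, v):
    i = set()
    for v in rows:
        if 7 > elems:
            i.add(count)
    elems += count - nodes
    record(39)
    elems *= log(elems)
    count -= 2 + nodes
    elems = count >= 24
    nodes = 29 > i
    count = i
    return v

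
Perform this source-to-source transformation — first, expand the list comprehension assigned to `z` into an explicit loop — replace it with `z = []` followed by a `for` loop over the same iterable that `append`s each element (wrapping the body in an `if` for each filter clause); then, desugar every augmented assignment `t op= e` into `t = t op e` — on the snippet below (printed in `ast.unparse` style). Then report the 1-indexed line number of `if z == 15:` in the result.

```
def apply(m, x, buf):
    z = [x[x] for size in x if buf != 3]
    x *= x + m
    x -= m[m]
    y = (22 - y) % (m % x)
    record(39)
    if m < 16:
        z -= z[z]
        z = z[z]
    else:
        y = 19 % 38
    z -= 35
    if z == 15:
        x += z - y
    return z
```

Transformed code:
def apply(m, x, buf):
    z = []
    for size in x:
        if buf != 3:
            z.append(x[x])
    x = x * (x + m)
    x = x - m[m]
    y = (22 - y) % (m % x)
    record(39)
    if m < 16:
        z = z - z[z]
        z = z[z]
    else:
        y = 19 % 38
    z = z - 35
    if z == 15:
        x = x + (z - y)
    return z

16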